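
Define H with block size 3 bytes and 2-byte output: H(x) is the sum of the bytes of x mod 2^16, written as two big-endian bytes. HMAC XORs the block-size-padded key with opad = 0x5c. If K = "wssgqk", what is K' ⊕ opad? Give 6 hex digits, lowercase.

Key "wssgqk" = 77 73 73 67 71 6b is 6 bytes > B = 3, so hash it first: H(key) = 02 a0, then zero-pad to 3 bytes: K' = 02 a0 00.
XOR each byte with 0x5c: 02⊕5c=5e, a0⊕5c=fc, 00⊕5c=5c.

5efc5c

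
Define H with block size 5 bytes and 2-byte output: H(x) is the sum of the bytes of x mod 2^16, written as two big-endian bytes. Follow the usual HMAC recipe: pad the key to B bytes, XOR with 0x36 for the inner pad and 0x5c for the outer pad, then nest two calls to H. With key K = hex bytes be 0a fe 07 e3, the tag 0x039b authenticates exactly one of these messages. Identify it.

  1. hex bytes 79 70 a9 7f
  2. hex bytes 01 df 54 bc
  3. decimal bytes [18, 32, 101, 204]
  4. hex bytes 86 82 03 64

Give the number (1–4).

1

Key hex bytes be 0a fe 07 e3 is exactly B = 5 bytes: K' = be 0a fe 07 e3.
K' ⊕ ipad = 88 3c c8 31 d5; K' ⊕ opad = e2 56 a2 5b bf.
m1: inner = H(88 3c c8 31 d5 79 70 a9 7f) = 04 a3; tag = H(e2 56 a2 5b bf 04 a3) = 039b ← matches
m2: inner = H(88 3c c8 31 d5 01 df 54 bc) = 04 82; tag = H(e2 56 a2 5b bf 04 82) = 037a
m3: inner = H(88 3c c8 31 d5 12 20 65 cc) = 03 f5; tag = H(e2 56 a2 5b bf 03 f5) = 03ec
m4: inner = H(88 3c c8 31 d5 86 82 03 64) = 04 01; tag = H(e2 56 a2 5b bf 04 01) = 02f9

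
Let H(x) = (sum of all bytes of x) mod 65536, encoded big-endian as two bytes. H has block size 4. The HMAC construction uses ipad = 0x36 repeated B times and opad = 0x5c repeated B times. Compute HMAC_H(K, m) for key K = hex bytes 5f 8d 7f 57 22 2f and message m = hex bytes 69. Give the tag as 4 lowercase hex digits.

0194

Key hex bytes 5f 8d 7f 57 22 2f is 6 bytes > B = 4, so hash it first: H(key) = 02 13, then zero-pad to 4 bytes: K' = 02 13 00 00.
K' ⊕ ipad = 34 25 36 36.  K' ⊕ opad = 5e 4f 5c 5c.
Inner input = (K'⊕ipad) ∥ m = 34 25 36 36 ∥ 69.
Inner hash: sum = 52+37+54+54+105 = 302 → 01 2e.
Outer input = (K'⊕opad) ∥ inner = 5e 4f 5c 5c ∥ 01 2e.
Outer hash (tag): sum = 94+79+92+92+1+46 = 404 → 01 94.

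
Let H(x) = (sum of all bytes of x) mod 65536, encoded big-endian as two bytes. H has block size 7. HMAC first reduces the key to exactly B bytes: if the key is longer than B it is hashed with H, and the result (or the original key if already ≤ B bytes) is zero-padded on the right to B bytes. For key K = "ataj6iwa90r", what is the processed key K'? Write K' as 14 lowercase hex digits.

|K| = 11 > B = 7, so first hash the key.
H(K): sum = 97+116+97+106+54+105+119+97+57+48+114 = 1010 → 03 f2.
Zero-pad H(K) = 03 f2 to 7 bytes: K' = 03 f2 00 00 00 00 00.

03f20000000000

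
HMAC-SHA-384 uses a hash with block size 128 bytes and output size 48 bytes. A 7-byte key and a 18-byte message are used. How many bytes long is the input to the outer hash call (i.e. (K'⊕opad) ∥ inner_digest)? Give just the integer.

176

Key is 7 ≤ 128 bytes, zero-padded: |K'| = 128.
Outer input = (K'⊕opad) ∥ H(inner) → 128 + 48 = 176 bytes.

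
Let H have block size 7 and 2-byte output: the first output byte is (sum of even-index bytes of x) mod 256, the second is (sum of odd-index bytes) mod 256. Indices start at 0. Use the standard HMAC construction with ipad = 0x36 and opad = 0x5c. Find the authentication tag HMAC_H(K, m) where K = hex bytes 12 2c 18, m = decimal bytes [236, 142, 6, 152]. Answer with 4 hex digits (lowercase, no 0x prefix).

Key hex bytes 12 2c 18 is 3 bytes ≤ B = 7; zero-pad to 7 bytes: K' = 12 2c 18 00 00 00 00.
K' ⊕ ipad = 24 1a 2e 36 36 36 36.  K' ⊕ opad = 4e 70 44 5c 5c 5c 5c.
Inner input = (K'⊕ipad) ∥ m = 24 1a 2e 36 36 36 36 ∥ ec 8e 06 98.
Inner hash: even-index sum = 484 mod 256 = 228; odd-index sum = 376 mod 256 = 120 → e4 78.
Outer input = (K'⊕opad) ∥ inner = 4e 70 44 5c 5c 5c 5c ∥ e4 78.
Outer hash (tag): even-index sum = 450 mod 256 = 194; odd-index sum = 524 mod 256 = 12 → c2 0c.

c20c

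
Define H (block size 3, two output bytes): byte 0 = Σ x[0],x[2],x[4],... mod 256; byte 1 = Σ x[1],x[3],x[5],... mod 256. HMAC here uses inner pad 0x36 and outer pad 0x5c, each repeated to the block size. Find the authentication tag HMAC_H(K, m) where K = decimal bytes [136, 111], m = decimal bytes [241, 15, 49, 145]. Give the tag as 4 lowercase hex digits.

Key decimal bytes [136, 111] = 88 6f is 2 bytes ≤ B = 3; zero-pad to 3 bytes: K' = 88 6f 00.
K' ⊕ ipad = be 59 36.  K' ⊕ opad = d4 33 5c.
Inner input = (K'⊕ipad) ∥ m = be 59 36 ∥ f1 0f 31 91.
Inner hash: even-index sum = 404 mod 256 = 148; odd-index sum = 379 mod 256 = 123 → 94 7b.
Outer input = (K'⊕opad) ∥ inner = d4 33 5c ∥ 94 7b.
Outer hash (tag): even-index sum = 427 mod 256 = 171; odd-index sum = 199 mod 256 = 199 → ab c7.

abc7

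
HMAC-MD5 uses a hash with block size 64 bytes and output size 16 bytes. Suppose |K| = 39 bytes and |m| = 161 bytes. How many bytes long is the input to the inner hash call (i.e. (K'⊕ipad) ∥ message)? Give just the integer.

225

Key is 39 ≤ 64 bytes, zero-padded: |K'| = 64.
Inner input = (K'⊕ipad) ∥ m → 64 + 161 = 225 bytes.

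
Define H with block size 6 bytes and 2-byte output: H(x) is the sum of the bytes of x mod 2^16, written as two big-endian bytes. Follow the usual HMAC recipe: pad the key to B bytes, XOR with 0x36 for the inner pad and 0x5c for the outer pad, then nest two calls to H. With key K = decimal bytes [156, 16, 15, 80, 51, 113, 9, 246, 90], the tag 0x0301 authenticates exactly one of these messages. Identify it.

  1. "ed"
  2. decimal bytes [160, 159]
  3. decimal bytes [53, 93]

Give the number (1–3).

Key decimal bytes [156, 16, 15, 80, 51, 113, 9, 246, 90] = 9c 10 0f 50 33 71 09 f6 5a is 9 bytes > B = 6, so hash it first: H(key) = 03 08, then zero-pad to 6 bytes: K' = 03 08 00 00 00 00.
K' ⊕ ipad = 35 3e 36 36 36 36; K' ⊕ opad = 5f 54 5c 5c 5c 5c.
m1: inner = H(35 3e 36 36 36 36 65 64) = 02 14; tag = H(5f 54 5c 5c 5c 5c 02 14) = 0239
m2: inner = H(35 3e 36 36 36 36 a0 9f) = 02 8a; tag = H(5f 54 5c 5c 5c 5c 02 8a) = 02af
m3: inner = H(35 3e 36 36 36 36 35 5d) = 01 dd; tag = H(5f 54 5c 5c 5c 5c 01 dd) = 0301 ← matches

3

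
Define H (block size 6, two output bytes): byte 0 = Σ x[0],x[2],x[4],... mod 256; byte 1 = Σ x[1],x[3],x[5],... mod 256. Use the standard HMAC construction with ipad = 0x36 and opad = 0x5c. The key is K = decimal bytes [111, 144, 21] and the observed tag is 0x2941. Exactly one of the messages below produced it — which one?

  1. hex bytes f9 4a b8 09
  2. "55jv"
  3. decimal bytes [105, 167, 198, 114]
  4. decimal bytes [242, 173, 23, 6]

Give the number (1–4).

2

Key decimal bytes [111, 144, 21] = 6f 90 15 is 3 bytes ≤ B = 6; zero-pad to 6 bytes: K' = 6f 90 15 00 00 00.
K' ⊕ ipad = 59 a6 23 36 36 36; K' ⊕ opad = 33 cc 49 5c 5c 5c.
m1: inner = H(59 a6 23 36 36 36 f9 4a b8 09) = 63 65; tag = H(33 cc 49 5c 5c 5c 63 65) = 3be9
m2: inner = H(59 a6 23 36 36 36 35 35 6a 76) = 51 bd; tag = H(33 cc 49 5c 5c 5c 51 bd) = 2941 ← matches
m3: inner = H(59 a6 23 36 36 36 69 a7 c6 72) = e1 2b; tag = H(33 cc 49 5c 5c 5c e1 2b) = b9af
m4: inner = H(59 a6 23 36 36 36 f2 ad 17 06) = bb c5; tag = H(33 cc 49 5c 5c 5c bb c5) = 9349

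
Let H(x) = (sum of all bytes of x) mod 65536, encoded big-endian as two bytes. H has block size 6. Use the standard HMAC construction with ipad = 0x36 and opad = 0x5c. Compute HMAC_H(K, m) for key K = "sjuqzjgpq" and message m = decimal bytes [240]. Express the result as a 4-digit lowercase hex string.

Key "sjuqzjgpq" = 73 6a 75 71 7a 6a 67 70 71 is 9 bytes > B = 6, so hash it first: H(key) = 03 ef, then zero-pad to 6 bytes: K' = 03 ef 00 00 00 00.
K' ⊕ ipad = 35 d9 36 36 36 36.  K' ⊕ opad = 5f b3 5c 5c 5c 5c.
Inner input = (K'⊕ipad) ∥ m = 35 d9 36 36 36 36 ∥ f0.
Inner hash: sum = 53+217+54+54+54+54+240 = 726 → 02 d6.
Outer input = (K'⊕opad) ∥ inner = 5f b3 5c 5c 5c 5c ∥ 02 d6.
Outer hash (tag): sum = 95+179+92+92+92+92+2+214 = 858 → 03 5a.

035a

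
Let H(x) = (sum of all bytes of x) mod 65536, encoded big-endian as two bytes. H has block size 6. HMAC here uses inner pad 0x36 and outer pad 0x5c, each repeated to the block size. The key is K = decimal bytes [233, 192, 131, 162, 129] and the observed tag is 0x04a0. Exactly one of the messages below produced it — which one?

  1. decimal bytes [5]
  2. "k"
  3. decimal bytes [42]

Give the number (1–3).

3

Key decimal bytes [233, 192, 131, 162, 129] = e9 c0 83 a2 81 is 5 bytes ≤ B = 6; zero-pad to 6 bytes: K' = e9 c0 83 a2 81 00.
K' ⊕ ipad = df f6 b5 94 b7 36; K' ⊕ opad = b5 9c df fe dd 5c.
m1: inner = H(df f6 b5 94 b7 36 05) = 04 10; tag = H(b5 9c df fe dd 5c 04 10) = 047b
m2: inner = H(df f6 b5 94 b7 36 6b) = 04 76; tag = H(b5 9c df fe dd 5c 04 76) = 04e1
m3: inner = H(df f6 b5 94 b7 36 2a) = 04 35; tag = H(b5 9c df fe dd 5c 04 35) = 04a0 ← matches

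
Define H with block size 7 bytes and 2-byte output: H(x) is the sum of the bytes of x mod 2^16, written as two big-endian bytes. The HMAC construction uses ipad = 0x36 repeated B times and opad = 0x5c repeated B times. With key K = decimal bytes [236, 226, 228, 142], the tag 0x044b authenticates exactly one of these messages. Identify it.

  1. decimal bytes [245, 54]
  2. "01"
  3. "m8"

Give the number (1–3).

2

Key decimal bytes [236, 226, 228, 142] = ec e2 e4 8e is 4 bytes ≤ B = 7; zero-pad to 7 bytes: K' = ec e2 e4 8e 00 00 00.
K' ⊕ ipad = da d4 d2 b8 36 36 36; K' ⊕ opad = b0 be b8 d2 5c 5c 5c.
m1: inner = H(da d4 d2 b8 36 36 36 f5 36) = 05 05; tag = H(b0 be b8 d2 5c 5c 5c 05 05) = 0416
m2: inner = H(da d4 d2 b8 36 36 36 30 31) = 04 3b; tag = H(b0 be b8 d2 5c 5c 5c 04 3b) = 044b ← matches
m3: inner = H(da d4 d2 b8 36 36 36 6d 38) = 04 7f; tag = H(b0 be b8 d2 5c 5c 5c 04 7f) = 048f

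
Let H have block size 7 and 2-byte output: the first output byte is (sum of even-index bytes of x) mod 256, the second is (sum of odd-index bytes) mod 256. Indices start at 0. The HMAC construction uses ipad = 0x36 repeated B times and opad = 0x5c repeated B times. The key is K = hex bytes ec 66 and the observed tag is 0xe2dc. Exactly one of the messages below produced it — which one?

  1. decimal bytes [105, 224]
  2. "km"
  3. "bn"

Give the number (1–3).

3

Key hex bytes ec 66 is 2 bytes ≤ B = 7; zero-pad to 7 bytes: K' = ec 66 00 00 00 00 00.
K' ⊕ ipad = da 50 36 36 36 36 36; K' ⊕ opad = b0 3a 5c 5c 5c 5c 5c.
m1: inner = H(da 50 36 36 36 36 36 69 e0) = 5c 25; tag = H(b0 3a 5c 5c 5c 5c 5c 5c 25) = e94e
m2: inner = H(da 50 36 36 36 36 36 6b 6d) = e9 27; tag = H(b0 3a 5c 5c 5c 5c 5c e9 27) = ebdb
m3: inner = H(da 50 36 36 36 36 36 62 6e) = ea 1e; tag = H(b0 3a 5c 5c 5c 5c 5c ea 1e) = e2dc ← matches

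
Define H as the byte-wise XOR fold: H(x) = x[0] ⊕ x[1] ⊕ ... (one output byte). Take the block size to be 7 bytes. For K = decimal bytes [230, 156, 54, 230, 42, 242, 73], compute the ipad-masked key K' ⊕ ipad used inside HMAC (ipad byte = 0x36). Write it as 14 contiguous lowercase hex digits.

Key decimal bytes [230, 156, 54, 230, 42, 242, 73] = e6 9c 36 e6 2a f2 49 is exactly B = 7 bytes: K' = e6 9c 36 e6 2a f2 49.
XOR each byte with 0x36: e6⊕36=d0, 9c⊕36=aa, 36⊕36=00, e6⊕36=d0, 2a⊕36=1c, f2⊕36=c4, 49⊕36=7f.

d0aa00d01cc47f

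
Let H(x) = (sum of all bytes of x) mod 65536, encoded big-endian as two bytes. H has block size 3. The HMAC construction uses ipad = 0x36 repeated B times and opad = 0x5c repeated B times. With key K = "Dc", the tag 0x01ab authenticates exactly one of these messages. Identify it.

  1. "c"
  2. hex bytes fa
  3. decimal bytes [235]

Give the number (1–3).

2

Key "Dc" = 44 63 is 2 bytes ≤ B = 3; zero-pad to 3 bytes: K' = 44 63 00.
K' ⊕ ipad = 72 55 36; K' ⊕ opad = 18 3f 5c.
m1: inner = H(72 55 36 63) = 01 60; tag = H(18 3f 5c 01 60) = 0114
m2: inner = H(72 55 36 fa) = 01 f7; tag = H(18 3f 5c 01 f7) = 01ab ← matches
m3: inner = H(72 55 36 eb) = 01 e8; tag = H(18 3f 5c 01 e8) = 019c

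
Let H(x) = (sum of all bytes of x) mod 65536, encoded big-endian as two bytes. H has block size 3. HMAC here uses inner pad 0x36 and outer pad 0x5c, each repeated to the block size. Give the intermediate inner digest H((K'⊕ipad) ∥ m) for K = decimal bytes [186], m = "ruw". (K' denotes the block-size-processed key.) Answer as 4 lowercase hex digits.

Key decimal bytes [186] = ba is 1 byte ≤ B = 3; zero-pad to 3 bytes: K' = ba 00 00.
K' ⊕ ipad = 8c 36 36.
Inner input = 8c 36 36 ∥ 72 75 77.
Inner hash: sum = 140+54+54+114+117+119 = 598 → 02 56.

0256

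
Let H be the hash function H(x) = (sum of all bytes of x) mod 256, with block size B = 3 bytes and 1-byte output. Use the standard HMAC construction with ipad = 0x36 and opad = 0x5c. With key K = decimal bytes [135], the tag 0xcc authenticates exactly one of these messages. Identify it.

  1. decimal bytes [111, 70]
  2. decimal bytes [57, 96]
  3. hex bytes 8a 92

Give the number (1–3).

Key decimal bytes [135] = 87 is 1 byte ≤ B = 3; zero-pad to 3 bytes: K' = 87 00 00.
K' ⊕ ipad = b1 36 36; K' ⊕ opad = db 5c 5c.
m1: inner = H(b1 36 36 6f 46) = d2; tag = H(db 5c 5c d2) = 65
m2: inner = H(b1 36 36 39 60) = b6; tag = H(db 5c 5c b6) = 49
m3: inner = H(b1 36 36 8a 92) = 39; tag = H(db 5c 5c 39) = cc ← matches

3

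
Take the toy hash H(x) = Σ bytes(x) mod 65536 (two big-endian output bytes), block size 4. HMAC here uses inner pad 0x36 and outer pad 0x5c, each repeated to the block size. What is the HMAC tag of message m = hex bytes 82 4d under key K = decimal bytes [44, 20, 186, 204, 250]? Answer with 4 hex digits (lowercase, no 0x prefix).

0219

Key decimal bytes [44, 20, 186, 204, 250] = 2c 14 ba cc fa is 5 bytes > B = 4, so hash it first: H(key) = 02 c0, then zero-pad to 4 bytes: K' = 02 c0 00 00.
K' ⊕ ipad = 34 f6 36 36.  K' ⊕ opad = 5e 9c 5c 5c.
Inner input = (K'⊕ipad) ∥ m = 34 f6 36 36 ∥ 82 4d.
Inner hash: sum = 52+246+54+54+130+77 = 613 → 02 65.
Outer input = (K'⊕opad) ∥ inner = 5e 9c 5c 5c ∥ 02 65.
Outer hash (tag): sum = 94+156+92+92+2+101 = 537 → 02 19.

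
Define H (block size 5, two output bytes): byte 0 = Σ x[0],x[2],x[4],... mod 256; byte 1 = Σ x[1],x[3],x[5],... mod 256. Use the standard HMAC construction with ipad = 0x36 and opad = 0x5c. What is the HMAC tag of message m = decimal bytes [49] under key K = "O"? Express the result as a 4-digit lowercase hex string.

Key "O" = 4f is 1 byte ≤ B = 5; zero-pad to 5 bytes: K' = 4f 00 00 00 00.
K' ⊕ ipad = 79 36 36 36 36.  K' ⊕ opad = 13 5c 5c 5c 5c.
Inner input = (K'⊕ipad) ∥ m = 79 36 36 36 36 ∥ 31.
Inner hash: even-index sum = 229 mod 256 = 229; odd-index sum = 157 mod 256 = 157 → e5 9d.
Outer input = (K'⊕opad) ∥ inner = 13 5c 5c 5c 5c ∥ e5 9d.
Outer hash (tag): even-index sum = 360 mod 256 = 104; odd-index sum = 413 mod 256 = 157 → 68 9d.

689d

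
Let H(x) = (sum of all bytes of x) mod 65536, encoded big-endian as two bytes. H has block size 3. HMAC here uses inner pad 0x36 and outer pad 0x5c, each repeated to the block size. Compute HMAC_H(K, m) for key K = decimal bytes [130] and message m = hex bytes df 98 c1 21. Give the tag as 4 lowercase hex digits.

0212

Key decimal bytes [130] = 82 is 1 byte ≤ B = 3; zero-pad to 3 bytes: K' = 82 00 00.
K' ⊕ ipad = b4 36 36.  K' ⊕ opad = de 5c 5c.
Inner input = (K'⊕ipad) ∥ m = b4 36 36 ∥ df 98 c1 21.
Inner hash: sum = 180+54+54+223+152+193+33 = 889 → 03 79.
Outer input = (K'⊕opad) ∥ inner = de 5c 5c ∥ 03 79.
Outer hash (tag): sum = 222+92+92+3+121 = 530 → 02 12.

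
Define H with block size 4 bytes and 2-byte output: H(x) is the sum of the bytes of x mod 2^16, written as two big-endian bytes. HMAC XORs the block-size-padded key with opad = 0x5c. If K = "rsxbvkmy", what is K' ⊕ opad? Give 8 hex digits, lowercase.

Key "rsxbvkmy" = 72 73 78 62 76 6b 6d 79 is 8 bytes > B = 4, so hash it first: H(key) = 03 86, then zero-pad to 4 bytes: K' = 03 86 00 00.
XOR each byte with 0x5c: 03⊕5c=5f, 86⊕5c=da, 00⊕5c=5c, 00⊕5c=5c.

5fda5c5c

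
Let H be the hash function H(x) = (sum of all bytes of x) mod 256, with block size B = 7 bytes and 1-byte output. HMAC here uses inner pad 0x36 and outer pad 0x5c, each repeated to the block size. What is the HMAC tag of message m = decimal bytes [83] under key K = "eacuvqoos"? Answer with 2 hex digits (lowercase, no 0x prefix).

29

Key "eacuvqoos" = 65 61 63 75 76 71 6f 6f 73 is 9 bytes > B = 7, so hash it first: H(key) = d6, then zero-pad to 7 bytes: K' = d6 00 00 00 00 00 00.
K' ⊕ ipad = e0 36 36 36 36 36 36.  K' ⊕ opad = 8a 5c 5c 5c 5c 5c 5c.
Inner input = (K'⊕ipad) ∥ m = e0 36 36 36 36 36 36 ∥ 53.
Inner hash: sum = 224+54+54+54+54+54+54+83 = 631; mod 256 = 119 → 77.
Outer input = (K'⊕opad) ∥ inner = 8a 5c 5c 5c 5c 5c 5c ∥ 77.
Outer hash (tag): sum = 138+92+92+92+92+92+92+119 = 809; mod 256 = 41 → 29.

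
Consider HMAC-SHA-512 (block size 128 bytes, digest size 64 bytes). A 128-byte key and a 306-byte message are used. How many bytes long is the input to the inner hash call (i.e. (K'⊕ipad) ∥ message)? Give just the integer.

Key is 128 ≤ 128 bytes, zero-padded: |K'| = 128.
Inner input = (K'⊕ipad) ∥ m → 128 + 306 = 434 bytes.

434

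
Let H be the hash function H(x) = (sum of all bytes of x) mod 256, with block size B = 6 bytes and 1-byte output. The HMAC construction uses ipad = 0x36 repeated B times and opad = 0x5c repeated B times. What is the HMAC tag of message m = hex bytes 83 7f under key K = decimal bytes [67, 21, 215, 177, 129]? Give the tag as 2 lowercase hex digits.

08

Key decimal bytes [67, 21, 215, 177, 129] = 43 15 d7 b1 81 is 5 bytes ≤ B = 6; zero-pad to 6 bytes: K' = 43 15 d7 b1 81 00.
K' ⊕ ipad = 75 23 e1 87 b7 36.  K' ⊕ opad = 1f 49 8b ed dd 5c.
Inner input = (K'⊕ipad) ∥ m = 75 23 e1 87 b7 36 ∥ 83 7f.
Inner hash: sum = 117+35+225+135+183+54+131+127 = 1007; mod 256 = 239 → ef.
Outer input = (K'⊕opad) ∥ inner = 1f 49 8b ed dd 5c ∥ ef.
Outer hash (tag): sum = 31+73+139+237+221+92+239 = 1032; mod 256 = 8 → 08.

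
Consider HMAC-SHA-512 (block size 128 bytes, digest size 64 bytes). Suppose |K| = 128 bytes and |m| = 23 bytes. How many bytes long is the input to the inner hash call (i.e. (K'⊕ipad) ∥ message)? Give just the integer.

Key is 128 ≤ 128 bytes, zero-padded: |K'| = 128.
Inner input = (K'⊕ipad) ∥ m → 128 + 23 = 151 bytes.

151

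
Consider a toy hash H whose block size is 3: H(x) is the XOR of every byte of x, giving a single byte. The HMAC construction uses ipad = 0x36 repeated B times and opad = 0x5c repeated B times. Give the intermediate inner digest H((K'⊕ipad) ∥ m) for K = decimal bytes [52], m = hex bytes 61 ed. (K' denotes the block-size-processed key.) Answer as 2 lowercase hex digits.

Key decimal bytes [52] = 34 is 1 byte ≤ B = 3; zero-pad to 3 bytes: K' = 34 00 00.
K' ⊕ ipad = 02 36 36.
Inner input = 02 36 36 ∥ 61 ed.
Inner hash: XOR 02⊕36⊕36⊕61⊕ed = 8e.

8e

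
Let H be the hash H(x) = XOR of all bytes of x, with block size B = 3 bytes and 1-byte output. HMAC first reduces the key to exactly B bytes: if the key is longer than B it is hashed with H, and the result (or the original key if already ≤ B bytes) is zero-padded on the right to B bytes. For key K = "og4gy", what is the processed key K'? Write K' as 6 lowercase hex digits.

|K| = 5 > B = 3, so first hash the key.
H(K): XOR 6f⊕67⊕34⊕67⊕79 = 22.
Zero-pad H(K) = 22 to 3 bytes: K' = 22 00 00.

220000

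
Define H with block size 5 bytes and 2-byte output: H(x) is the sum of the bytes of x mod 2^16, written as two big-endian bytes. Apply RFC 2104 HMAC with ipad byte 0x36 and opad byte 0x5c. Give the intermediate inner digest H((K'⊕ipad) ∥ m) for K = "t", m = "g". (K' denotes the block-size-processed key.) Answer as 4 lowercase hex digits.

0181

Key "t" = 74 is 1 byte ≤ B = 5; zero-pad to 5 bytes: K' = 74 00 00 00 00.
K' ⊕ ipad = 42 36 36 36 36.
Inner input = 42 36 36 36 36 ∥ 67.
Inner hash: sum = 66+54+54+54+54+103 = 385 → 01 81.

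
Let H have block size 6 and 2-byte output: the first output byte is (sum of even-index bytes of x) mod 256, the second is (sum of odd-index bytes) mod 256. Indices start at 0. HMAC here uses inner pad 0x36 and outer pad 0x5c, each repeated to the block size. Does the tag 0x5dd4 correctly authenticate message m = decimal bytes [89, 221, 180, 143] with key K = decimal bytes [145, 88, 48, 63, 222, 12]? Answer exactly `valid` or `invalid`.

valid

Key decimal bytes [145, 88, 48, 63, 222, 12] = 91 58 30 3f de 0c is exactly B = 6 bytes: K' = 91 58 30 3f de 0c.
K' ⊕ ipad = a7 6e 06 09 e8 3a; K' ⊕ opad = cd 04 6c 63 82 50.
Inner hash: even-index sum = 674 mod 256 = 162; odd-index sum = 541 mod 256 = 29 → a2 1d.
Outer hash (recomputed tag): even-index sum = 605 mod 256 = 93; odd-index sum = 212 mod 256 = 212 → 5d d4.
Recomputed tag = 5dd4; claimed = 5dd4 → match.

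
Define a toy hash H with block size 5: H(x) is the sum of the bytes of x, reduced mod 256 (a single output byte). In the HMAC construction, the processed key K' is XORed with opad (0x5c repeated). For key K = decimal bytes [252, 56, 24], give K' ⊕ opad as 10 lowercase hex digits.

a064445c5c

Key decimal bytes [252, 56, 24] = fc 38 18 is 3 bytes ≤ B = 5; zero-pad to 5 bytes: K' = fc 38 18 00 00.
XOR each byte with 0x5c: fc⊕5c=a0, 38⊕5c=64, 18⊕5c=44, 00⊕5c=5c, 00⊕5c=5c.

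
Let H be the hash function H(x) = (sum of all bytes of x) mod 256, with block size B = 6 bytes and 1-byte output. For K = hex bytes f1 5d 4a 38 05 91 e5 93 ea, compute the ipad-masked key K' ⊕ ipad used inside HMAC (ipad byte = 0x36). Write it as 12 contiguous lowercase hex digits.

fe3636363636

Key hex bytes f1 5d 4a 38 05 91 e5 93 ea is 9 bytes > B = 6, so hash it first: H(key) = c8, then zero-pad to 6 bytes: K' = c8 00 00 00 00 00.
XOR each byte with 0x36: c8⊕36=fe, 00⊕36=36, 00⊕36=36, 00⊕36=36, 00⊕36=36, 00⊕36=36.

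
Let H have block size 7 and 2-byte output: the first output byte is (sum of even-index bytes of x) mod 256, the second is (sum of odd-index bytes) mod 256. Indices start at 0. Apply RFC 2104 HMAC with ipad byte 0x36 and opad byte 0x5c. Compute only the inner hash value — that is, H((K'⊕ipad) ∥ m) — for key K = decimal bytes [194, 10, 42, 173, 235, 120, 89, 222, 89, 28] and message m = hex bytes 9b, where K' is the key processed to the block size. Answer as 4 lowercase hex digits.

6126

Key decimal bytes [194, 10, 42, 173, 235, 120, 89, 222, 89, 28] = c2 0a 2a ad eb 78 59 de 59 1c is 10 bytes > B = 7, so hash it first: H(key) = 89 29, then zero-pad to 7 bytes: K' = 89 29 00 00 00 00 00.
K' ⊕ ipad = bf 1f 36 36 36 36 36.
Inner input = bf 1f 36 36 36 36 36 ∥ 9b.
Inner hash: even-index sum = 353 mod 256 = 97; odd-index sum = 294 mod 256 = 38 → 61 26.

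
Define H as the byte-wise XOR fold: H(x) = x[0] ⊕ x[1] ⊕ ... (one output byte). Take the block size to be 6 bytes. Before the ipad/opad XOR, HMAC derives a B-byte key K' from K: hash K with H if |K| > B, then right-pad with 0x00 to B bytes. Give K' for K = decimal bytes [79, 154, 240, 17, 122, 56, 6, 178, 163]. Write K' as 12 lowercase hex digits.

|K| = 9 > B = 6, so first hash the key.
H(K): XOR 4f⊕9a⊕f0⊕11⊕7a⊕38⊕06⊕b2⊕a3 = 61.
Zero-pad H(K) = 61 to 6 bytes: K' = 61 00 00 00 00 00.

610000000000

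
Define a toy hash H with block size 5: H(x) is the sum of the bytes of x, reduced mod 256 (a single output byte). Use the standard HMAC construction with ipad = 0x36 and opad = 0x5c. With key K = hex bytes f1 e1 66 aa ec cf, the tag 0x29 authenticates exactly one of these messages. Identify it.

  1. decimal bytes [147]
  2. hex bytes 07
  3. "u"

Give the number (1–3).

Key hex bytes f1 e1 66 aa ec cf is 6 bytes > B = 5, so hash it first: H(key) = 9d, then zero-pad to 5 bytes: K' = 9d 00 00 00 00.
K' ⊕ ipad = ab 36 36 36 36; K' ⊕ opad = c1 5c 5c 5c 5c.
m1: inner = H(ab 36 36 36 36 93) = 16; tag = H(c1 5c 5c 5c 5c 16) = 47
m2: inner = H(ab 36 36 36 36 07) = 8a; tag = H(c1 5c 5c 5c 5c 8a) = bb
m3: inner = H(ab 36 36 36 36 75) = f8; tag = H(c1 5c 5c 5c 5c f8) = 29 ← matches

3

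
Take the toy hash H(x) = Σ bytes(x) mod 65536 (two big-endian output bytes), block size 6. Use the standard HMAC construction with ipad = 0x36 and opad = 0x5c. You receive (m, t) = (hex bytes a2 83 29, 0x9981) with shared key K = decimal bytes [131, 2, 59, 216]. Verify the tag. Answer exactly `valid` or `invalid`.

invalid

Key decimal bytes [131, 2, 59, 216] = 83 02 3b d8 is 4 bytes ≤ B = 6; zero-pad to 6 bytes: K' = 83 02 3b d8 00 00.
K' ⊕ ipad = b5 34 0d ee 36 36; K' ⊕ opad = df 5e 67 84 5c 5c.
Inner hash: sum = 181+52+13+238+54+54+162+131+41 = 926 → 03 9e.
Outer hash (recomputed tag): sum = 223+94+103+132+92+92+3+158 = 897 → 03 81.
Recomputed tag = 0381; claimed = 9981 → mismatch.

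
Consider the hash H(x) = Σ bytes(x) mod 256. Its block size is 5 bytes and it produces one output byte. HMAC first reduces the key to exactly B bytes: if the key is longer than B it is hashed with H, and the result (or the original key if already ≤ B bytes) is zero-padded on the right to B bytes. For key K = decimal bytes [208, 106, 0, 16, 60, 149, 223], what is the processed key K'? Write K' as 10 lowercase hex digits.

|K| = 7 > B = 5, so first hash the key.
H(K): sum = 208+106+0+16+60+149+223 = 762; mod 256 = 250 → fa.
Zero-pad H(K) = fa to 5 bytes: K' = fa 00 00 00 00.

fa00000000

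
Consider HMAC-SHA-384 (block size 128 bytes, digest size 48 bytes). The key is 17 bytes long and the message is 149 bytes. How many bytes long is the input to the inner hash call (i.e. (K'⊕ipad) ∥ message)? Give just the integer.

277

Key is 17 ≤ 128 bytes, zero-padded: |K'| = 128.
Inner input = (K'⊕ipad) ∥ m → 128 + 149 = 277 bytes.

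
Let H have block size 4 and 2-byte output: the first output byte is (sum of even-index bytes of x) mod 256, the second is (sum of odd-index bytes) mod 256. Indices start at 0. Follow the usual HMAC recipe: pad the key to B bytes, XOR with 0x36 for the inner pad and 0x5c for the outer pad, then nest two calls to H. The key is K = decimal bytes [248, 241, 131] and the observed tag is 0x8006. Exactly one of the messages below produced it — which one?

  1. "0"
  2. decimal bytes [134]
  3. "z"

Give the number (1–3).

3

Key decimal bytes [248, 241, 131] = f8 f1 83 is 3 bytes ≤ B = 4; zero-pad to 4 bytes: K' = f8 f1 83 00.
K' ⊕ ipad = ce c7 b5 36; K' ⊕ opad = a4 ad df 5c.
m1: inner = H(ce c7 b5 36 30) = b3 fd; tag = H(a4 ad df 5c b3 fd) = 3606
m2: inner = H(ce c7 b5 36 86) = 09 fd; tag = H(a4 ad df 5c 09 fd) = 8c06
m3: inner = H(ce c7 b5 36 7a) = fd fd; tag = H(a4 ad df 5c fd fd) = 8006 ← matches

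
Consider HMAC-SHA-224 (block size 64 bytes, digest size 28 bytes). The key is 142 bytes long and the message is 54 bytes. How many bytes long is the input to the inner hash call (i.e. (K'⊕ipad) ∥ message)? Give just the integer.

Key is 142 > 64 bytes, so it is hashed to 28 bytes then zero-padded to 64: |K'| = 64.
Inner input = (K'⊕ipad) ∥ m → 64 + 54 = 118 bytes.

118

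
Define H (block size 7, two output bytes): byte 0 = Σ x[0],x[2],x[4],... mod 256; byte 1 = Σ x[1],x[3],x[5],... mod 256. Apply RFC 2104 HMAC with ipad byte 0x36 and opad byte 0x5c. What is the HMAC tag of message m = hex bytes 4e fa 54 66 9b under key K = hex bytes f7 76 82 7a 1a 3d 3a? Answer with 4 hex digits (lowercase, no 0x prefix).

09be

Key hex bytes f7 76 82 7a 1a 3d 3a is exactly B = 7 bytes: K' = f7 76 82 7a 1a 3d 3a.
K' ⊕ ipad = c1 40 b4 4c 2c 0b 0c.  K' ⊕ opad = ab 2a de 26 46 61 66.
Inner input = (K'⊕ipad) ∥ m = c1 40 b4 4c 2c 0b 0c ∥ 4e fa 54 66 9b.
Inner hash: even-index sum = 781 mod 256 = 13; odd-index sum = 468 mod 256 = 212 → 0d d4.
Outer input = (K'⊕opad) ∥ inner = ab 2a de 26 46 61 66 ∥ 0d d4.
Outer hash (tag): even-index sum = 777 mod 256 = 9; odd-index sum = 190 mod 256 = 190 → 09 be.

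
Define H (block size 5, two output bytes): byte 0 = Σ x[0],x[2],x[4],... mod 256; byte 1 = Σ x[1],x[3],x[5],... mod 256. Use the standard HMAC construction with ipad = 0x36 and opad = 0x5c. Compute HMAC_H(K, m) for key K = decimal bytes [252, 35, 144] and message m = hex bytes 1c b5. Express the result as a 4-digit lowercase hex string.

2f36

Key decimal bytes [252, 35, 144] = fc 23 90 is 3 bytes ≤ B = 5; zero-pad to 5 bytes: K' = fc 23 90 00 00.
K' ⊕ ipad = ca 15 a6 36 36.  K' ⊕ opad = a0 7f cc 5c 5c.
Inner input = (K'⊕ipad) ∥ m = ca 15 a6 36 36 ∥ 1c b5.
Inner hash: even-index sum = 603 mod 256 = 91; odd-index sum = 103 mod 256 = 103 → 5b 67.
Outer input = (K'⊕opad) ∥ inner = a0 7f cc 5c 5c ∥ 5b 67.
Outer hash (tag): even-index sum = 559 mod 256 = 47; odd-index sum = 310 mod 256 = 54 → 2f 36.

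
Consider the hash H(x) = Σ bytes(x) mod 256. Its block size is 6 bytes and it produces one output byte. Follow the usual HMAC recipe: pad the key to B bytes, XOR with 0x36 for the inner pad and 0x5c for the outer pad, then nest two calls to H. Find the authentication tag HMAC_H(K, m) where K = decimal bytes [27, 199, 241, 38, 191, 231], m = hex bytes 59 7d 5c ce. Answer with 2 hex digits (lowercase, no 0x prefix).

Key decimal bytes [27, 199, 241, 38, 191, 231] = 1b c7 f1 26 bf e7 is exactly B = 6 bytes: K' = 1b c7 f1 26 bf e7.
K' ⊕ ipad = 2d f1 c7 10 89 d1.  K' ⊕ opad = 47 9b ad 7a e3 bb.
Inner input = (K'⊕ipad) ∥ m = 2d f1 c7 10 89 d1 ∥ 59 7d 5c ce.
Inner hash: sum = 45+241+199+16+137+209+89+125+92+206 = 1359; mod 256 = 79 → 4f.
Outer input = (K'⊕opad) ∥ inner = 47 9b ad 7a e3 bb ∥ 4f.
Outer hash (tag): sum = 71+155+173+122+227+187+79 = 1014; mod 256 = 246 → f6.

f6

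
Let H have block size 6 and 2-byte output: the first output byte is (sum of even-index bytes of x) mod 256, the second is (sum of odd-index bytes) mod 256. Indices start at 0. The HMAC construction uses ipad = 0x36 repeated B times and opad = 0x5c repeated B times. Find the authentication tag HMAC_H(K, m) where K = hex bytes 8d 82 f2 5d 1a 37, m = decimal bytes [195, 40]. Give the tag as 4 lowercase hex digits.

Key hex bytes 8d 82 f2 5d 1a 37 is exactly B = 6 bytes: K' = 8d 82 f2 5d 1a 37.
K' ⊕ ipad = bb b4 c4 6b 2c 01.  K' ⊕ opad = d1 de ae 01 46 6b.
Inner input = (K'⊕ipad) ∥ m = bb b4 c4 6b 2c 01 ∥ c3 28.
Inner hash: even-index sum = 622 mod 256 = 110; odd-index sum = 328 mod 256 = 72 → 6e 48.
Outer input = (K'⊕opad) ∥ inner = d1 de ae 01 46 6b ∥ 6e 48.
Outer hash (tag): even-index sum = 563 mod 256 = 51; odd-index sum = 402 mod 256 = 146 → 33 92.

3392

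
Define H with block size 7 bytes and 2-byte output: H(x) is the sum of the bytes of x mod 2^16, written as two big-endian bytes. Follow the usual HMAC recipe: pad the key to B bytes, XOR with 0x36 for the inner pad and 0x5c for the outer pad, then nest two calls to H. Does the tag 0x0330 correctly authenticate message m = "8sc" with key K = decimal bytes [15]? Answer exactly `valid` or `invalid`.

invalid

Key decimal bytes [15] = 0f is 1 byte ≤ B = 7; zero-pad to 7 bytes: K' = 0f 00 00 00 00 00 00.
K' ⊕ ipad = 39 36 36 36 36 36 36; K' ⊕ opad = 53 5c 5c 5c 5c 5c 5c.
Inner hash: sum = 57+54+54+54+54+54+54+56+115+99 = 651 → 02 8b.
Outer hash (recomputed tag): sum = 83+92+92+92+92+92+92+2+139 = 776 → 03 08.
Recomputed tag = 0308; claimed = 0330 → mismatch.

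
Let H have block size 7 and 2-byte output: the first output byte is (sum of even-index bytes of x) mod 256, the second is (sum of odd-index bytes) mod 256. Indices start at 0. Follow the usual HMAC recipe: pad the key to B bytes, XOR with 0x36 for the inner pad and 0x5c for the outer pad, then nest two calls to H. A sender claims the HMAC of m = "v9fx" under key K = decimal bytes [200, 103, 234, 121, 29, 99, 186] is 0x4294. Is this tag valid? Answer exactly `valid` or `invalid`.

Key decimal bytes [200, 103, 234, 121, 29, 99, 186] = c8 67 ea 79 1d 63 ba is exactly B = 7 bytes: K' = c8 67 ea 79 1d 63 ba.
K' ⊕ ipad = fe 51 dc 4f 2b 55 8c; K' ⊕ opad = 94 3b b6 25 41 3f e6.
Inner hash: even-index sum = 834 mod 256 = 66; odd-index sum = 465 mod 256 = 209 → 42 d1.
Outer hash (recomputed tag): even-index sum = 834 mod 256 = 66; odd-index sum = 225 mod 256 = 225 → 42 e1.
Recomputed tag = 42e1; claimed = 4294 → mismatch.

invalid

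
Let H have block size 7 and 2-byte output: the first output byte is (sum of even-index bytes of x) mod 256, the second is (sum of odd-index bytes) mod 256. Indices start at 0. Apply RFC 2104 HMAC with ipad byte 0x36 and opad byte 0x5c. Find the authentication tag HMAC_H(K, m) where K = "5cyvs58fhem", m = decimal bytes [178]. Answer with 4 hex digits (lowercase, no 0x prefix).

Key "5cyvs58fhem" = 35 63 79 76 73 35 38 66 68 65 6d is 11 bytes > B = 7, so hash it first: H(key) = 2e d9, then zero-pad to 7 bytes: K' = 2e d9 00 00 00 00 00.
K' ⊕ ipad = 18 ef 36 36 36 36 36.  K' ⊕ opad = 72 85 5c 5c 5c 5c 5c.
Inner input = (K'⊕ipad) ∥ m = 18 ef 36 36 36 36 36 ∥ b2.
Inner hash: even-index sum = 186 mod 256 = 186; odd-index sum = 525 mod 256 = 13 → ba 0d.
Outer input = (K'⊕opad) ∥ inner = 72 85 5c 5c 5c 5c 5c ∥ ba 0d.
Outer hash (tag): even-index sum = 403 mod 256 = 147; odd-index sum = 503 mod 256 = 247 → 93 f7.

93f7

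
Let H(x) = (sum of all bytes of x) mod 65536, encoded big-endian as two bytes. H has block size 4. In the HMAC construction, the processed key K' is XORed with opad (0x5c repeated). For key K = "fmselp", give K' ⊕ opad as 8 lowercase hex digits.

5edb5c5c

Key "fmselp" = 66 6d 73 65 6c 70 is 6 bytes > B = 4, so hash it first: H(key) = 02 87, then zero-pad to 4 bytes: K' = 02 87 00 00.
XOR each byte with 0x5c: 02⊕5c=5e, 87⊕5c=db, 00⊕5c=5c, 00⊕5c=5c.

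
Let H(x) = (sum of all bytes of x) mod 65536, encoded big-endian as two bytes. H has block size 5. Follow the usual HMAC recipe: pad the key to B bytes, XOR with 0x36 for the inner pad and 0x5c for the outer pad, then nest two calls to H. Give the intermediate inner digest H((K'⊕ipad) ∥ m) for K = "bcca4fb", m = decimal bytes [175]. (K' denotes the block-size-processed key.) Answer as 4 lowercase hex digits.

Key "bcca4fb" = 62 63 63 61 34 66 62 is 7 bytes > B = 5, so hash it first: H(key) = 02 85, then zero-pad to 5 bytes: K' = 02 85 00 00 00.
K' ⊕ ipad = 34 b3 36 36 36.
Inner input = 34 b3 36 36 36 ∥ af.
Inner hash: sum = 52+179+54+54+54+175 = 568 → 02 38.

0238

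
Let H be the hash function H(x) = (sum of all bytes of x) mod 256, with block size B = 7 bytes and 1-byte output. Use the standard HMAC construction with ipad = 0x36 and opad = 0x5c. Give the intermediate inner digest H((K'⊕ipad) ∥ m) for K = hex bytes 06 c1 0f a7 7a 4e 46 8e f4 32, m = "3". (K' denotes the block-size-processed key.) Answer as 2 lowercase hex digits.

80

Key hex bytes 06 c1 0f a7 7a 4e 46 8e f4 32 is 10 bytes > B = 7, so hash it first: H(key) = 3f, then zero-pad to 7 bytes: K' = 3f 00 00 00 00 00 00.
K' ⊕ ipad = 09 36 36 36 36 36 36.
Inner input = 09 36 36 36 36 36 36 ∥ 33.
Inner hash: sum = 9+54+54+54+54+54+54+51 = 384; mod 256 = 128 → 80.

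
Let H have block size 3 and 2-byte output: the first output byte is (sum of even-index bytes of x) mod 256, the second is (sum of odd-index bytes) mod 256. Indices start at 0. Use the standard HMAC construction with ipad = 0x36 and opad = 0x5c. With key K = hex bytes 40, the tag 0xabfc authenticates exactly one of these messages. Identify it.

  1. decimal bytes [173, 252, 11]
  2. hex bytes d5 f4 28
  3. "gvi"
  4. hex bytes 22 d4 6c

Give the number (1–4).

2

Key hex bytes 40 is 1 byte ≤ B = 3; zero-pad to 3 bytes: K' = 40 00 00.
K' ⊕ ipad = 76 36 36; K' ⊕ opad = 1c 5c 5c.
m1: inner = H(76 36 36 ad fc 0b) = a8 ee; tag = H(1c 5c 5c a8 ee) = 6604
m2: inner = H(76 36 36 d5 f4 28) = a0 33; tag = H(1c 5c 5c a0 33) = abfc ← matches
m3: inner = H(76 36 36 67 76 69) = 22 06; tag = H(1c 5c 5c 22 06) = 7e7e
m4: inner = H(76 36 36 22 d4 6c) = 80 c4; tag = H(1c 5c 5c 80 c4) = 3cdc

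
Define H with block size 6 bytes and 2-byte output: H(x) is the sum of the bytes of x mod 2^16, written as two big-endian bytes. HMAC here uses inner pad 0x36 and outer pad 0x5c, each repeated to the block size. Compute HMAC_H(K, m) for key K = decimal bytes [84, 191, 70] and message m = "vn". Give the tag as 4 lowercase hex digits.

02fc

Key decimal bytes [84, 191, 70] = 54 bf 46 is 3 bytes ≤ B = 6; zero-pad to 6 bytes: K' = 54 bf 46 00 00 00.
K' ⊕ ipad = 62 89 70 36 36 36.  K' ⊕ opad = 08 e3 1a 5c 5c 5c.
Inner input = (K'⊕ipad) ∥ m = 62 89 70 36 36 36 ∥ 76 6e.
Inner hash: sum = 98+137+112+54+54+54+118+110 = 737 → 02 e1.
Outer input = (K'⊕opad) ∥ inner = 08 e3 1a 5c 5c 5c ∥ 02 e1.
Outer hash (tag): sum = 8+227+26+92+92+92+2+225 = 764 → 02 fc.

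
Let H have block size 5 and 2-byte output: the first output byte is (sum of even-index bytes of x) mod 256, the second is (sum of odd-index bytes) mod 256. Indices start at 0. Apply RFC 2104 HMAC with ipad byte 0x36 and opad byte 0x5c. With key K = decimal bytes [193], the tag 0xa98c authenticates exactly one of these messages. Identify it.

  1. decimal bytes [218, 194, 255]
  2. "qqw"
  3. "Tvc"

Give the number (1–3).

2

Key decimal bytes [193] = c1 is 1 byte ≤ B = 5; zero-pad to 5 bytes: K' = c1 00 00 00 00.
K' ⊕ ipad = f7 36 36 36 36; K' ⊕ opad = 9d 5c 5c 5c 5c.
m1: inner = H(f7 36 36 36 36 da c2 ff) = 25 45; tag = H(9d 5c 5c 5c 5c 25 45) = 9add
m2: inner = H(f7 36 36 36 36 71 71 77) = d4 54; tag = H(9d 5c 5c 5c 5c d4 54) = a98c ← matches
m3: inner = H(f7 36 36 36 36 54 76 63) = d9 23; tag = H(9d 5c 5c 5c 5c d9 23) = 7891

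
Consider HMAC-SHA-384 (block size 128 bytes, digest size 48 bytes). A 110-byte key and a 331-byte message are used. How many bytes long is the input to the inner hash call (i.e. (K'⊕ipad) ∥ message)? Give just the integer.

459

Key is 110 ≤ 128 bytes, zero-padded: |K'| = 128.
Inner input = (K'⊕ipad) ∥ m → 128 + 331 = 459 bytes.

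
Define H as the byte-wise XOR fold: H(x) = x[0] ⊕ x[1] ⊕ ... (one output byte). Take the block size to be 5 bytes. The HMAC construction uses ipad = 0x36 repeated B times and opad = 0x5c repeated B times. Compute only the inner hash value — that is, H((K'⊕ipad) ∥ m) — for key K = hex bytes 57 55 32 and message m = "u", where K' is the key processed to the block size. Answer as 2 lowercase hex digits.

73

Key hex bytes 57 55 32 is 3 bytes ≤ B = 5; zero-pad to 5 bytes: K' = 57 55 32 00 00.
K' ⊕ ipad = 61 63 04 36 36.
Inner input = 61 63 04 36 36 ∥ 75.
Inner hash: XOR 61⊕63⊕04⊕36⊕36⊕75 = 73.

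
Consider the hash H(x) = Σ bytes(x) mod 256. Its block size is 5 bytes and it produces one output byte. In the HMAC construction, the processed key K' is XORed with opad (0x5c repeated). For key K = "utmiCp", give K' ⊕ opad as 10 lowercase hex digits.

Key "utmiCp" = 75 74 6d 69 43 70 is 6 bytes > B = 5, so hash it first: H(key) = 72, then zero-pad to 5 bytes: K' = 72 00 00 00 00.
XOR each byte with 0x5c: 72⊕5c=2e, 00⊕5c=5c, 00⊕5c=5c, 00⊕5c=5c, 00⊕5c=5c.

2e5c5c5c5c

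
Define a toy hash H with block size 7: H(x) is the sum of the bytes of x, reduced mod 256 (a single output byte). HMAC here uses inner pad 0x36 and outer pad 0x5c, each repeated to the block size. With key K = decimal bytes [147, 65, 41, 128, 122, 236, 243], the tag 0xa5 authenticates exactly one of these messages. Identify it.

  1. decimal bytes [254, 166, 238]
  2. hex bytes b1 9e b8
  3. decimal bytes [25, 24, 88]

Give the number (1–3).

2

Key decimal bytes [147, 65, 41, 128, 122, 236, 243] = 93 41 29 80 7a ec f3 is exactly B = 7 bytes: K' = 93 41 29 80 7a ec f3.
K' ⊕ ipad = a5 77 1f b6 4c da c5; K' ⊕ opad = cf 1d 75 dc 26 b0 af.
m1: inner = H(a5 77 1f b6 4c da c5 fe a6 ee) = 6e; tag = H(cf 1d 75 dc 26 b0 af 6e) = 30
m2: inner = H(a5 77 1f b6 4c da c5 b1 9e b8) = e3; tag = H(cf 1d 75 dc 26 b0 af e3) = a5 ← matches
m3: inner = H(a5 77 1f b6 4c da c5 19 18 58) = 65; tag = H(cf 1d 75 dc 26 b0 af 65) = 27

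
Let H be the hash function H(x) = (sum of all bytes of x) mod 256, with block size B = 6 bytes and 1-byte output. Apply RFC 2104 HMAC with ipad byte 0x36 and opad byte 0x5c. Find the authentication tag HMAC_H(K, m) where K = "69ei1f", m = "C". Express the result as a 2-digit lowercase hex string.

Key "69ei1f" = 36 39 65 69 31 66 is exactly B = 6 bytes: K' = 36 39 65 69 31 66.
K' ⊕ ipad = 00 0f 53 5f 07 50.  K' ⊕ opad = 6a 65 39 35 6d 3a.
Inner input = (K'⊕ipad) ∥ m = 00 0f 53 5f 07 50 ∥ 43.
Inner hash: sum = 0+15+83+95+7+80+67 = 347; mod 256 = 91 → 5b.
Outer input = (K'⊕opad) ∥ inner = 6a 65 39 35 6d 3a ∥ 5b.
Outer hash (tag): sum = 106+101+57+53+109+58+91 = 575; mod 256 = 63 → 3f.

3f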